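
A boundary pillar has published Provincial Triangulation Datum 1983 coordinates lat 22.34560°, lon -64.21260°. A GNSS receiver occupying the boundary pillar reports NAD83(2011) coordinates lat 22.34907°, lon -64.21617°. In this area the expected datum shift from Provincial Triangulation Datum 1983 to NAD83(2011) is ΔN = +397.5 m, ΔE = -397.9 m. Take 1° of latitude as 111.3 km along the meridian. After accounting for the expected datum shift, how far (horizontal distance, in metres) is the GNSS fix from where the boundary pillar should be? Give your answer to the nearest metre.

32 m

Observed coordinate differences: Δφ = +0.00347°, Δλ = -0.00357°.
Converting to metres (1° lat = 111300 m, cos φ = 0.924907): observed ΔN = 386.2 m, observed ΔE = -367.5 m.
Subtracting the expected shift leaves a residual of 386.2 − (397.5) = -11.3 m north and -367.5 − (-397.9) = 30.4 m east.
Residual distance = √((-11.3)² + 30.4²) = 32.4 m.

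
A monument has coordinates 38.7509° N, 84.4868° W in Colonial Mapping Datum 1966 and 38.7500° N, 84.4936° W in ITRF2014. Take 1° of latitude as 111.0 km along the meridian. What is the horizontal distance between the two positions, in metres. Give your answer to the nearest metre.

597 m

Δφ = 38.7500° − 38.7509° = -0.0009°; Δλ = -84.4936° − -84.4868° = -0.0068°.
ΔN = Δφ × 111000 = -99.9 m; ΔE = Δλ × 111000 × cos(38.7509°) = -0.0068 × 111000 × 0.779875 = -588.6 m.
Distance = √(ΔE² + ΔN²) = √((-588.6)² + (-99.9)²) = 597.1 m.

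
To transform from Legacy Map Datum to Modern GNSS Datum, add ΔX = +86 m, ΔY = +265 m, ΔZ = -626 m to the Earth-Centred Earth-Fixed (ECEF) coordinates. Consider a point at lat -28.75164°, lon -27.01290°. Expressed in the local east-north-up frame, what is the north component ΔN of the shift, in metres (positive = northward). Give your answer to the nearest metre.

The local north axis is (−sin φ cos λ, −sin φ sin λ, cos φ), giving ΔN = 36.854 − 57.895 − 548.822 = -569.86 m.

ΔN = -570 m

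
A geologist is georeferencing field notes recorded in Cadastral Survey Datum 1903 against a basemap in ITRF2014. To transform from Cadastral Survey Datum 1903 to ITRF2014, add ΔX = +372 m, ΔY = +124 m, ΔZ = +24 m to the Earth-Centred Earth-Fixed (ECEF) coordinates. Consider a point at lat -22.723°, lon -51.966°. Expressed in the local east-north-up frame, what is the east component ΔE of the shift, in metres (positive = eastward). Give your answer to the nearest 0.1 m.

At φ = -22.723°, λ = -51.966°: sin φ = -0.386276, cos φ = 0.922383, sin λ = -0.787645, cos λ = 0.616129.
ΔE = −sin λ·ΔX + cos λ·ΔY = −(-0.787645)·(372) + (0.616129)·(124) = 369.40 m.

ΔE = 369.4 m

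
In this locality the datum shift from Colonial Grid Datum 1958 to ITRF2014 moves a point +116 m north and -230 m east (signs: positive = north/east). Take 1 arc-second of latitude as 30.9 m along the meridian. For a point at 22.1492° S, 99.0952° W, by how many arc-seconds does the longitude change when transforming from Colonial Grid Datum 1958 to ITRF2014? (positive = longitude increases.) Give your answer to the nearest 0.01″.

Δλ = -8.04″

At latitude -22.1492°, cos φ = 0.926205.
1″ of longitude at this latitude = 30.90 × cos φ = 28.6197 m, so Δλ = -230.0 / 28.6197 = -8.036″.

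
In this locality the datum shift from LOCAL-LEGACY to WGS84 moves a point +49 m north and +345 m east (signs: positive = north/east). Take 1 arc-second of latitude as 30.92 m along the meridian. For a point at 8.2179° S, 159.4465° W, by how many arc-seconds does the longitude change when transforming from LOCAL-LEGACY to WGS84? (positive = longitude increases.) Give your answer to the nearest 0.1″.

At latitude -8.2179°, cos φ = 0.989732.
1″ of longitude at this latitude = 30.92 × cos φ = 30.6025 m, so Δλ = 345.0 / 30.6025 = 11.274″.

Δλ = 11.3″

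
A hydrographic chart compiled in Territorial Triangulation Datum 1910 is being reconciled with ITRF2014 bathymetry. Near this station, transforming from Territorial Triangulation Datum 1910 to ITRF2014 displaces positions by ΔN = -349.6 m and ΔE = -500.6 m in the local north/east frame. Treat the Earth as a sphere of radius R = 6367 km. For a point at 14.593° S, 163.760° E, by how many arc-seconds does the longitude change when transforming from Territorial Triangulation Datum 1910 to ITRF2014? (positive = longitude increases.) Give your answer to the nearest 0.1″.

Δλ = -16.8″

At latitude -14.593°, cos φ = 0.967740.
One radian of longitude at latitude φ spans R cos φ, so Δλ = ΔE / (R cos φ) = -500.6 / (6367000 × 0.967740) = -8.1245e-05 rad = -16.758″.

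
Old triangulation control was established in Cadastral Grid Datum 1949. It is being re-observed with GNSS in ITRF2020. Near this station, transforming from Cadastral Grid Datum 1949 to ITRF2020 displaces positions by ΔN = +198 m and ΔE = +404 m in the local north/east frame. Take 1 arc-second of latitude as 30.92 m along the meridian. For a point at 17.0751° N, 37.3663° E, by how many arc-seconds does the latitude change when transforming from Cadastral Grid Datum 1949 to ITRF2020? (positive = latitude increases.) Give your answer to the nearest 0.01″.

1″ of latitude = 30.92 m, so Δφ = 198.0 / 30.92 = 6.404″.

Δφ = 6.40″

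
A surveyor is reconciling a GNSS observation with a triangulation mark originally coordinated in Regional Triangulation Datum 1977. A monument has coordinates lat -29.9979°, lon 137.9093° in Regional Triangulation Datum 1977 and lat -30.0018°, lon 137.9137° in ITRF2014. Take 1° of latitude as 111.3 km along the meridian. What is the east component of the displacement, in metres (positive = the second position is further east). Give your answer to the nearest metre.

ΔE = 424 m

Δφ = -30.0018° − -29.9979° = -0.0039°; Δλ = 137.9137° − 137.9093° = +0.0044°.
ΔN = Δφ × 111300 = -434.1 m; ΔE = Δλ × 111300 × cos(-29.9979°) = +0.0044 × 111300 × 0.866044 = 424.1 m.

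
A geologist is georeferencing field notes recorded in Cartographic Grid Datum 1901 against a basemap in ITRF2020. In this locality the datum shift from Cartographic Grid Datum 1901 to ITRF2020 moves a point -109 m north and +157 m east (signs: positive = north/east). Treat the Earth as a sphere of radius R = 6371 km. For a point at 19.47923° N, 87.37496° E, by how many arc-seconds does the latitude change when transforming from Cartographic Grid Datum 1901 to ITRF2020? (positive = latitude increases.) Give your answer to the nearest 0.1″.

On a sphere of radius R, 1 rad of latitude = R, so Δφ = ΔN / R = -109.0 / 6371000 = -1.7109e-05 rad = -3.529″.

Δφ = -3.5″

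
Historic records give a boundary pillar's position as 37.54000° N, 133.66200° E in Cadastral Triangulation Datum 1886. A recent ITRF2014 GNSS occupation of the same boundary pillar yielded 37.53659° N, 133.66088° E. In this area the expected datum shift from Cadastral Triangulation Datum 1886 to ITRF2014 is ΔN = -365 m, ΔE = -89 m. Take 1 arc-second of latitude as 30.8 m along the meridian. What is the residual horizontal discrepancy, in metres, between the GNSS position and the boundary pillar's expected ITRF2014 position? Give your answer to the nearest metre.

Observed coordinate differences: Δφ = -0.00341°, Δλ = -0.00112°.
Converting to metres (1° lat = 110880 m, cos φ = 0.792928): observed ΔN = -378.1 m, observed ΔE = -98.5 m.
Subtracting the expected shift leaves a residual of -378.1 − (-365) = -13.1 m north and -98.5 − (-89) = -9.5 m east.
Residual distance = √((-13.1)² + (-9.5)²) = 16.2 m.

16 m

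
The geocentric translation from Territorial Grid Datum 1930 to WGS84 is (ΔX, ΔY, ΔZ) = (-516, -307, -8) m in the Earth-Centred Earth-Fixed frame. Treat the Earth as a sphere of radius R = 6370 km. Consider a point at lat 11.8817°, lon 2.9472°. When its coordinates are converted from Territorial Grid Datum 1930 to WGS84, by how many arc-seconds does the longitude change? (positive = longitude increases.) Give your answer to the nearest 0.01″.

sin φ = 0.205892, cos φ = 0.978575, sin λ = 0.051416, cos λ = 0.998677.
East component: ΔE = −sin λ·ΔX + cos λ·ΔY = −(0.051416)(-516) + (0.998677)(-307) = -280.06 m.
1° of latitude spans πR/180 = 111177 m; at latitude φ, 1° of longitude spans that × cos φ = 108795.5 m, so Δλ = -280.06 / 108795.5 × 3600 = -9.267″.

Δλ = -9.27″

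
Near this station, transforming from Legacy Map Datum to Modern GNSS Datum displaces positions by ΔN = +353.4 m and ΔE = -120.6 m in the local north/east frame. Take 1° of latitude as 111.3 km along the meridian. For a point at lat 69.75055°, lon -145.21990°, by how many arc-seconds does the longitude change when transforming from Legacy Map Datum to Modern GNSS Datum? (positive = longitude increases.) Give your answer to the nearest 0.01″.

At latitude 69.75055°, cos φ = 0.346108.
1° of longitude at this latitude = 111.3 × cos φ = 38.52 km, so Δλ = -120.6 / 38521.8 = -0.0031307° = -11.270″.

Δλ = -11.27″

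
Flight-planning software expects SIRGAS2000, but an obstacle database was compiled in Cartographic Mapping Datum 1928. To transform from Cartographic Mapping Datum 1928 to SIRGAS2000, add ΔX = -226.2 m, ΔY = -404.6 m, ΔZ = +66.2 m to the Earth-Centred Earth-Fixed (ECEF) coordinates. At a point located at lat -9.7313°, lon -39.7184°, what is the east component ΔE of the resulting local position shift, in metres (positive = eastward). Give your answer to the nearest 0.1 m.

The local east axis at (φ, λ) is (−sin λ, cos λ, 0), so ΔE = −sin(-39.7184°)·(-226.2) + cos(-39.7184°)·(-404.6) = -455.76 m.

ΔE = -455.8 m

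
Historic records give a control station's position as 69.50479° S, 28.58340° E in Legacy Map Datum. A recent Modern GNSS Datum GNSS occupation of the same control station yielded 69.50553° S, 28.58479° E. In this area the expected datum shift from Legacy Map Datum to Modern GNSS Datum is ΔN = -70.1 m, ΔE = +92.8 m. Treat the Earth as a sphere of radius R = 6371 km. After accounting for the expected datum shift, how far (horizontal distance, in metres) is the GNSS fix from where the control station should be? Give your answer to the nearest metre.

Observed coordinate differences: Δφ = -0.00074°, Δλ = +0.00139°.
Converting to metres (1° lat = 111195 m, cos φ = 0.350129): observed ΔN = -82.3 m, observed ΔE = 54.1 m.
Subtracting the expected shift leaves a residual of -82.3 − (-70.1) = -12.2 m north and 54.1 − (92.8) = -38.7 m east.
Residual distance = √((-12.2)² + (-38.7)²) = 40.6 m.

41 m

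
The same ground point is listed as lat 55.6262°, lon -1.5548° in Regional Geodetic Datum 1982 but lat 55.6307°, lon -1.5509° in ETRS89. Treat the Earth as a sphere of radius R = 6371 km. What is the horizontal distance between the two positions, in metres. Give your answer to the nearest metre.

Δφ = 55.6307° − 55.6262° = +0.0045°; Δλ = -1.5509° − -1.5548° = +0.0039°.
1° along a meridian = πR/180 = 111195 m.
ΔN = Δφ × 111195 = 500.4 m; ΔE = Δλ × 111195 × cos(55.6262°) = +0.0039 × 111195 × 0.564590 = 244.8 m.
Distance = √(ΔE² + ΔN²) = √(244.8² + 500.4²) = 557.1 m.

557 m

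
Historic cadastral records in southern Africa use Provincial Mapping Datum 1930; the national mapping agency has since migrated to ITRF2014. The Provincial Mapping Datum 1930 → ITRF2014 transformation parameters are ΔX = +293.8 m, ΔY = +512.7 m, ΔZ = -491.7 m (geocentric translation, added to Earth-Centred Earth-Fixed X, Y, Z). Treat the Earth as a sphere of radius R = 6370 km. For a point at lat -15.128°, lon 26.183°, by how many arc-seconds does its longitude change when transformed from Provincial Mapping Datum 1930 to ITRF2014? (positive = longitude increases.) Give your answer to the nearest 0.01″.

Δλ = 11.08″

sin φ = -0.260976, cos φ = 0.965345, sin λ = 0.441240, cos λ = 0.897389.
East component: ΔE = −sin λ·ΔX + cos λ·ΔY = −(0.441240)(293.8) + (0.897389)(512.7) = 330.46 m.
1° of latitude spans πR/180 = 111177 m; at latitude φ, 1° of longitude spans that × cos φ = 107324.6 m, so Δλ = 330.46 / 107324.6 × 3600 = 11.084″.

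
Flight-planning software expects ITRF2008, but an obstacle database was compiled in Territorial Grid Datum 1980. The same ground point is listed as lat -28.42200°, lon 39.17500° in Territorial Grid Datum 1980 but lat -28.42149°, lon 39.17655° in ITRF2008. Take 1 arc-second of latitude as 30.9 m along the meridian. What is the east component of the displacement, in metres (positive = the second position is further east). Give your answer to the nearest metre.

Δφ = -28.42149° − -28.42200° = +0.00051°; Δλ = 39.17655° − 39.17500° = +0.00155°.
1° of latitude = 3600 × 30.90 = 111240 m.
ΔN = Δφ × 111240 = 56.7 m; ΔE = Δλ × 111240 × cos(-28.42200°) = +0.00155 × 111240 × 0.879466 = 151.6 m.

ΔE = 152 m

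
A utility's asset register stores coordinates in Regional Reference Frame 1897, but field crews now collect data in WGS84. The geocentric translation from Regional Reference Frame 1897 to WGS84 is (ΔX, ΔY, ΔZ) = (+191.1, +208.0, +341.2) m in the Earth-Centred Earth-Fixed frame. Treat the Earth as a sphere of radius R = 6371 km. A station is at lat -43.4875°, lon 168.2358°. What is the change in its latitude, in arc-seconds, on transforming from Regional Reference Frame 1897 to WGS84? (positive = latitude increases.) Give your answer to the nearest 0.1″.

Δφ = 4.8″

sin φ = -0.688196, cos φ = 0.725525, sin λ = 0.203884, cos λ = -0.978995.
North component: ΔN = −sin φ cos λ·ΔX − sin φ sin λ·ΔY + cos φ·ΔZ = −(-0.688196)(-0.978995)(191.1) − (-0.688196)(0.203884)(208.0) + (0.725525)(341.2) = 147.98 m.
1° of latitude spans πR/180 = 111195 m, so Δφ = 147.98 / 111195 × 3600 = 4.791″.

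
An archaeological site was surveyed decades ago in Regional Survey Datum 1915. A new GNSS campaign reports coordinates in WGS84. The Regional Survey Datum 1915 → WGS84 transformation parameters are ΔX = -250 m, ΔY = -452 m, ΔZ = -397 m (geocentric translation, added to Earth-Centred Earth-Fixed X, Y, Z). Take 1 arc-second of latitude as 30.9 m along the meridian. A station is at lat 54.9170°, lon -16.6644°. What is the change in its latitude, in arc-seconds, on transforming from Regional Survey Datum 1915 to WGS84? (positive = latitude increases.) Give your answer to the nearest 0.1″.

Δφ = -4.5″

sin φ = 0.818320, cos φ = 0.574762, sin λ = -0.286765, cos λ = 0.958001.
North component: ΔN = −sin φ cos λ·ΔX − sin φ sin λ·ΔY + cos φ·ΔZ = −(0.818320)(0.958001)(-250) − (0.818320)(-0.286765)(-452) + (0.574762)(-397) = -138.26 m.
1° of latitude spans 3600 × 30.90 = 111240 m, so Δφ = -138.26 / 111240 × 3600 = -4.474″.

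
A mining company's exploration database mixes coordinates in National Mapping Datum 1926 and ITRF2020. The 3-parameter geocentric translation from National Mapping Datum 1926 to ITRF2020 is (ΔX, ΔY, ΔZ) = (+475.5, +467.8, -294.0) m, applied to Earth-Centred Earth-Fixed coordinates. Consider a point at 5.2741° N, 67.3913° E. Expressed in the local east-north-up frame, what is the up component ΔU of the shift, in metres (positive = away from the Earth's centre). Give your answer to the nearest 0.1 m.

ΔU = 585.0 m

At φ = 5.2741°, λ = 67.3913°: sin φ = 0.091920, cos φ = 0.995766, sin λ = 0.923152, cos λ = 0.384436.
ΔU = cos φ cos λ·ΔX + cos φ sin λ·ΔY + sin φ·ΔZ = (0.995766)(0.384436)(475.5) + (0.995766)(0.923152)(467.8) + (0.091920)(-294.0) = 585.02 m.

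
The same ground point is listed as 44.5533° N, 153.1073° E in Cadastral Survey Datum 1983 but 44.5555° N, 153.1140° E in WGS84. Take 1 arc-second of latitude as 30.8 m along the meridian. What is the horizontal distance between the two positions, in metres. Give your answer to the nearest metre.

Δφ = 44.5555° − 44.5533° = +0.0022°; Δλ = 153.1140° − 153.1073° = +0.0067°.
1° of latitude = 3600 × 30.80 = 110880 m.
ΔN = Δφ × 110880 = 243.9 m; ΔE = Δλ × 110880 × cos(44.5533°) = +0.0067 × 110880 × 0.712598 = 529.4 m.
Distance = √(ΔE² + ΔN²) = √(529.4² + 243.9²) = 582.9 m.

583 m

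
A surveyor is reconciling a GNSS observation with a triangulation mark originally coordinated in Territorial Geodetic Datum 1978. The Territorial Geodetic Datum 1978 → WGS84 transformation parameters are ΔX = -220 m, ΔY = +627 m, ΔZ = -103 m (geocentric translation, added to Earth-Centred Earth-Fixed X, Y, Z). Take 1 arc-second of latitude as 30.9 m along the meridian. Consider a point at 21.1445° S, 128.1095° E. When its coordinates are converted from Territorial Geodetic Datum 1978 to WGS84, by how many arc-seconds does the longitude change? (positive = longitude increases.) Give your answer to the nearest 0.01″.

sin φ = -0.360721, cos φ = 0.932674, sin λ = 0.786833, cos λ = -0.617166.
East component: ΔE = −sin λ·ΔX + cos λ·ΔY = −(0.786833)(-220) + (-0.617166)(627) = -213.86 m.
1° of latitude spans 3600 × 30.90 = 111240 m; at latitude φ, 1° of longitude spans that × cos φ = 103750.6 m, so Δλ = -213.86 / 103750.6 × 3600 = -7.421″.

Δλ = -7.42″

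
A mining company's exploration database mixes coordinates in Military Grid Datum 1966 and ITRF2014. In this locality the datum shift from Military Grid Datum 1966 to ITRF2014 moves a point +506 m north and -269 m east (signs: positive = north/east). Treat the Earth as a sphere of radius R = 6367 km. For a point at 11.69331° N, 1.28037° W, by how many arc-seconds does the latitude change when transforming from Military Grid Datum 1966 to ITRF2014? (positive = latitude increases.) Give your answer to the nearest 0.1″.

On a sphere of radius R, 1 rad of latitude = R, so Δφ = ΔN / R = 506.0 / 6367000 = 7.9472e-05 rad = 16.392″.

Δφ = 16.4″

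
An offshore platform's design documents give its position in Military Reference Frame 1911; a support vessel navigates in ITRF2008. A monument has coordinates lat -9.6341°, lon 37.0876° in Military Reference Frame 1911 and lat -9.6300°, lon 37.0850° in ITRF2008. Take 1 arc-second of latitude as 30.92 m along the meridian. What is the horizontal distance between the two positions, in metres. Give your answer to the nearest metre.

Δφ = -9.6300° − -9.6341° = +0.0041°; Δλ = 37.0850° − 37.0876° = -0.0026°.
1° of latitude = 3600 × 30.92 = 111312 m.
ΔN = Δφ × 111312 = 456.4 m; ΔE = Δλ × 111312 × cos(-9.6341°) = -0.0026 × 111312 × 0.985897 = -285.3 m.
Distance = √(ΔE² + ΔN²) = √((-285.3)² + 456.4²) = 538.2 m.

538 m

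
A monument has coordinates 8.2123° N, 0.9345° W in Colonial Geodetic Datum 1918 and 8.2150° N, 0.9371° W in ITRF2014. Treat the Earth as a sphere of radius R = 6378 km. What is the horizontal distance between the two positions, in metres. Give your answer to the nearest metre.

Δφ = 8.2150° − 8.2123° = +0.0027°; Δλ = -0.9371° − -0.9345° = -0.0026°.
1° along a meridian = πR/180 = 111317 m.
ΔN = Δφ × 111317 = 300.6 m; ΔE = Δλ × 111317 × cos(8.2123°) = -0.0026 × 111317 × 0.989746 = -286.5 m.
Distance = √(ΔE² + ΔN²) = √((-286.5)² + 300.6²) = 415.2 m.

415 m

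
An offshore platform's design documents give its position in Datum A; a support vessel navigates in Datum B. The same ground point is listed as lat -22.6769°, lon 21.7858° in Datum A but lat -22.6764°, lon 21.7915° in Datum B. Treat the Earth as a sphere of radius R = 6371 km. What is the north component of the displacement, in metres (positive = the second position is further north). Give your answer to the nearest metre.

Δφ = -22.6764° − -22.6769° = +0.0005°; Δλ = 21.7915° − 21.7858° = +0.0057°.
1° along a meridian = πR/180 = 111195 m.
ΔN = Δφ × 111195 = 55.6 m; ΔE = Δλ × 111195 × cos(-22.6769°) = +0.0057 × 111195 × 0.922694 = 584.8 m.

ΔN = 56 m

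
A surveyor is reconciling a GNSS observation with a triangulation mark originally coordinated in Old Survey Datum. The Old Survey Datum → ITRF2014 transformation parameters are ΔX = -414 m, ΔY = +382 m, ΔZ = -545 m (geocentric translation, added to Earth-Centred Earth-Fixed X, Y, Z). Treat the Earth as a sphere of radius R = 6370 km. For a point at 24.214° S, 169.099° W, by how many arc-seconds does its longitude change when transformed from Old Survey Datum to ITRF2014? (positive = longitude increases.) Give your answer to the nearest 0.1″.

Δλ = -16.1″

sin φ = -0.410146, cos φ = 0.912020, sin λ = -0.189113, cos λ = -0.981955.
East component: ΔE = −sin λ·ΔX + cos λ·ΔY = −(-0.189113)(-414) + (-0.981955)(382) = -453.40 m.
1° of latitude spans πR/180 = 111177 m; at latitude φ, 1° of longitude spans that × cos φ = 101396.1 m, so Δλ = -453.40 / 101396.1 × 3600 = -16.098″.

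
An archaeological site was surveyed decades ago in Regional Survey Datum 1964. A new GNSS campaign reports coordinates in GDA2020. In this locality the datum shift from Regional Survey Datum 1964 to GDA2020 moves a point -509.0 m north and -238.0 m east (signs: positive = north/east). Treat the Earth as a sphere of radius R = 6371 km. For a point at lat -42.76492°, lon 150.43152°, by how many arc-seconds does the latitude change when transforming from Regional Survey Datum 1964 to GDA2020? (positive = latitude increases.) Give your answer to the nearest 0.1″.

On a sphere of radius R, 1 rad of latitude = R, so Δφ = ΔN / R = -509.0 / 6371000 = -7.9893e-05 rad = -16.479″.

Δφ = -16.5″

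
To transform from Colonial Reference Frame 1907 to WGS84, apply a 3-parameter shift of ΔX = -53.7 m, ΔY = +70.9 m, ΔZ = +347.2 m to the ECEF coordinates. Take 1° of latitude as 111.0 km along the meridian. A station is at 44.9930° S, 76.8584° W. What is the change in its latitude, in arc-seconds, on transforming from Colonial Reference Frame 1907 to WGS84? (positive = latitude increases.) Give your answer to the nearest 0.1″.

Δφ = 6.1″

sin φ = -0.707020, cos φ = 0.707193, sin λ = -0.973811, cos λ = 0.227358.
North component: ΔN = −sin φ cos λ·ΔX − sin φ sin λ·ΔY + cos φ·ΔZ = −(-0.707020)(0.227358)(-53.7) − (-0.707020)(-0.973811)(70.9) + (0.707193)(347.2) = 188.09 m.
1° of latitude spans 111000 m, so Δφ = 188.09 / 111000 × 3600 = 6.100″.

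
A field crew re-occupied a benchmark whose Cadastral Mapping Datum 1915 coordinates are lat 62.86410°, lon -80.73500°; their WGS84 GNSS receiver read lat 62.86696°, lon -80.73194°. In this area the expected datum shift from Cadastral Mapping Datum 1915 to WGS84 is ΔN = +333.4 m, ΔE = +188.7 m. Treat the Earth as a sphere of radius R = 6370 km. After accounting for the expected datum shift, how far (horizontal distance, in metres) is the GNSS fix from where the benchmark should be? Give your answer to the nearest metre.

Observed coordinate differences: Δφ = +0.00286°, Δλ = +0.00306°.
Converting to metres (1° lat = 111177 m, cos φ = 0.456103): observed ΔN = 318.0 m, observed ΔE = 155.2 m.
Subtracting the expected shift leaves a residual of 318.0 − (333.4) = -15.4 m north and 155.2 − (188.7) = -33.5 m east.
Residual distance = √((-15.4)² + (-33.5)²) = 36.9 m.

37 m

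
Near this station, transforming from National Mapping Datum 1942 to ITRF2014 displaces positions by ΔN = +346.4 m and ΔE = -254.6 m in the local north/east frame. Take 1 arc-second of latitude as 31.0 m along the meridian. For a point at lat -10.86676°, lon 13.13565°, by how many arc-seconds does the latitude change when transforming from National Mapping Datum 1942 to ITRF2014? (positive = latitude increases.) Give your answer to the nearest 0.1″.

Δφ = 11.2″

1″ of latitude = 31.00 m, so Δφ = 346.4 / 31.00 = 11.174″.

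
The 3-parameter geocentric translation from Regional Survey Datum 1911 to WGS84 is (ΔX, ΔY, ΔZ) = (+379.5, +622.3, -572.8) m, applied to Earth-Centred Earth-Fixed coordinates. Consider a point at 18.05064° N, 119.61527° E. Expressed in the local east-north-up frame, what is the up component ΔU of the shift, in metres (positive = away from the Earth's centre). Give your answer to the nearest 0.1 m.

At φ = 18.05064°, λ = 119.61527°: sin φ = 0.309857, cos φ = 0.950783, sin λ = 0.869363, cos λ = -0.494174.
ΔU = cos φ cos λ·ΔX + cos φ sin λ·ΔY + sin φ·ΔZ = (0.950783)(-0.494174)(379.5) + (0.950783)(0.869363)(622.3) + (0.309857)(-572.8) = 158.58 m.

ΔU = 158.6 m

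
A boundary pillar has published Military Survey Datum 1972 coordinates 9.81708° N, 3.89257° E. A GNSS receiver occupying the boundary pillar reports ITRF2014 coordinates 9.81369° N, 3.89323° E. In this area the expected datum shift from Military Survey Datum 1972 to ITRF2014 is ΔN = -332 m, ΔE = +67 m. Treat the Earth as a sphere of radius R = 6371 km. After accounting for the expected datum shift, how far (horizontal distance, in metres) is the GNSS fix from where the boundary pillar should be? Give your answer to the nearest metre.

45 m

Observed coordinate differences: Δφ = -0.00339°, Δλ = +0.00066°.
Converting to metres (1° lat = 111195 m, cos φ = 0.985357): observed ΔN = -377.0 m, observed ΔE = 72.3 m.
Subtracting the expected shift leaves a residual of -377.0 − (-332) = -45.0 m north and 72.3 − (67) = 5.3 m east.
Residual distance = √((-45.0)² + 5.3²) = 45.3 m.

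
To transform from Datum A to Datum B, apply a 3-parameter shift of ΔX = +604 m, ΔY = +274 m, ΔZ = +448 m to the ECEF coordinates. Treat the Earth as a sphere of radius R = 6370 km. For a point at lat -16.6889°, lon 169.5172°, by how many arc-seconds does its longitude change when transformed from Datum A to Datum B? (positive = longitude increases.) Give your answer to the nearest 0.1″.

Δλ = -12.8″

sin φ = -0.287175, cos φ = 0.957878, sin λ = 0.181940, cos λ = -0.983310.
East component: ΔE = −sin λ·ΔX + cos λ·ΔY = −(0.181940)(604) + (-0.983310)(274) = -379.32 m.
1° of latitude spans πR/180 = 111177 m; at latitude φ, 1° of longitude spans that × cos φ = 106494.5 m, so Δλ = -379.32 / 106494.5 × 3600 = -12.823″.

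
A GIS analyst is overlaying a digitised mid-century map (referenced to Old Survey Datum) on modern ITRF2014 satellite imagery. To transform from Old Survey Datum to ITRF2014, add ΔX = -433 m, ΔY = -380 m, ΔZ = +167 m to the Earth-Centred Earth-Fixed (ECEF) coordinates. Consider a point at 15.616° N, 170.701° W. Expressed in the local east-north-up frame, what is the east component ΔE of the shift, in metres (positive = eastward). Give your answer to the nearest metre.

ΔE = 305 m

The local east axis at (φ, λ) is (−sin λ, cos λ, 0), so ΔE = −sin(-170.701°)·(-433) + cos(-170.701°)·(-380) = 305.04 m.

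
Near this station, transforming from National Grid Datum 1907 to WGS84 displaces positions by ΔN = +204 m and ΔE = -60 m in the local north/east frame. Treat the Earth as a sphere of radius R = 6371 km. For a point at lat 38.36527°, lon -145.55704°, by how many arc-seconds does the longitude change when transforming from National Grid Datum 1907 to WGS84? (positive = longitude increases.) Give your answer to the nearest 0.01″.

Δλ = -2.48″

At latitude 38.36527°, cos φ = 0.784070.
One radian of longitude at latitude φ spans R cos φ, so Δλ = ΔE / (R cos φ) = -60.0 / (6371000 × 0.784070) = -1.2011e-05 rad = -2.478″.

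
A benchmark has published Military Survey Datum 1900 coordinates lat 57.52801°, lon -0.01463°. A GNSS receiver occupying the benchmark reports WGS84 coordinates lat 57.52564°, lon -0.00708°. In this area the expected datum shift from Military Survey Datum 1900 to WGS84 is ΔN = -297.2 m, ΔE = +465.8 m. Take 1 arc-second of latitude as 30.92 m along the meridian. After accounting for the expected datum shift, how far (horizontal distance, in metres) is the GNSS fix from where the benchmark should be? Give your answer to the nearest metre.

Observed coordinate differences: Δφ = -0.00237°, Δλ = +0.00755°.
Converting to metres (1° lat = 111312 m, cos φ = 0.536887): observed ΔN = -263.8 m, observed ΔE = 451.2 m.
Subtracting the expected shift leaves a residual of -263.8 − (-297.2) = 33.4 m north and 451.2 − (465.8) = -14.6 m east.
Residual distance = √(33.4² + (-14.6)²) = 36.4 m.

36 m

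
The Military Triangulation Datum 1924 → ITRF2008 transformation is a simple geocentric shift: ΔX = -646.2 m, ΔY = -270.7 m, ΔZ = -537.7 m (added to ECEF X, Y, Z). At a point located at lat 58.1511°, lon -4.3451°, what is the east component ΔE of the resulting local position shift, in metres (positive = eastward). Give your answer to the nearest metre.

At φ = 58.1511°, λ = -4.3451°: sin φ = 0.849443, cos φ = 0.527681, sin λ = -0.075764, cos λ = 0.997126.
ΔE = −sin λ·ΔX + cos λ·ΔY = −(-0.075764)·(-646.2) + (0.997126)·(-270.7) = -318.88 m.

ΔE = -319 m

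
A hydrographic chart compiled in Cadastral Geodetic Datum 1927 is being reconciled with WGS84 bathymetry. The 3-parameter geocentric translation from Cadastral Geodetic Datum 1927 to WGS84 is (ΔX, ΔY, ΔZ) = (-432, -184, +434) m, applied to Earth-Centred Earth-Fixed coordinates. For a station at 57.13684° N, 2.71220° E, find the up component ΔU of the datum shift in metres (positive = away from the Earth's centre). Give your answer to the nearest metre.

ΔU = 126 m

At φ = 57.13684°, λ = 2.71220°: sin φ = 0.839969, cos φ = 0.542634, sin λ = 0.047319, cos λ = 0.998880.
ΔU = cos φ cos λ·ΔX + cos φ sin λ·ΔY + sin φ·ΔZ = (0.542634)(0.998880)(-432) + (0.542634)(0.047319)(-184) + (0.839969)(434) = 125.67 m.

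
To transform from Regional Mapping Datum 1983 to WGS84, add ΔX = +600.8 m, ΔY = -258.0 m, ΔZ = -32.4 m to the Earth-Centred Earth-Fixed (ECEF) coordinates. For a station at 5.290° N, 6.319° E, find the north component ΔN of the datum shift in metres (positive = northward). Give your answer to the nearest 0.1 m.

At φ = 5.290°, λ = 6.319°: sin φ = 0.092197, cos φ = 0.995741, sin λ = 0.110064, cos λ = 0.993925.
ΔN = −sin φ cos λ·ΔX − sin φ sin λ·ΔY + cos φ·ΔZ = −(0.092197)(0.993925)(600.8) − (0.092197)(0.110064)(-258.0) + (0.995741)(-32.4) = -84.70 m.

ΔN = -84.7 m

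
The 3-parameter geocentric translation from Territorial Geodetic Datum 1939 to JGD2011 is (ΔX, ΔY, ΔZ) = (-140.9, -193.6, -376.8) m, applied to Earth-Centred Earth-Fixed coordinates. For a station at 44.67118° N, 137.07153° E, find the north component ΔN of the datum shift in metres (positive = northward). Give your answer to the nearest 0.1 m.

ΔN = -247.8 m

The local north axis is (−sin φ cos λ, −sin φ sin λ, cos φ), giving ΔN = -72.531 + 92.701 − 267.963 = -247.79 m.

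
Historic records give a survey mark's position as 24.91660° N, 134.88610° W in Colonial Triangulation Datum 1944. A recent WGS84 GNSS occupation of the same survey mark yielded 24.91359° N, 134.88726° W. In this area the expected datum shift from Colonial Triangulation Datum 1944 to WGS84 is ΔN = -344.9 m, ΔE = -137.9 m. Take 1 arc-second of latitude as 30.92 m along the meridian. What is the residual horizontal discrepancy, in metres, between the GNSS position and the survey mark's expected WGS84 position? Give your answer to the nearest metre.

23 m

Observed coordinate differences: Δφ = -0.00301°, Δλ = -0.00116°.
Converting to metres (1° lat = 111312 m, cos φ = 0.906922): observed ΔN = -335.0 m, observed ΔE = -117.1 m.
Subtracting the expected shift leaves a residual of -335.0 − (-344.9) = 9.9 m north and -117.1 − (-137.9) = 20.8 m east.
Residual distance = √(9.9² + 20.8²) = 23.0 m.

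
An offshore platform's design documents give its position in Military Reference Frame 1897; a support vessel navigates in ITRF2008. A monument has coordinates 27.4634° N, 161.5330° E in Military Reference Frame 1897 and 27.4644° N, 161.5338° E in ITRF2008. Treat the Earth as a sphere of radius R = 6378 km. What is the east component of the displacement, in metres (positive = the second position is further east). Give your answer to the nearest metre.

ΔE = 79 m

Δφ = 27.4644° − 27.4634° = +0.0010°; Δλ = 161.5338° − 161.5330° = +0.0008°.
1° along a meridian = πR/180 = 111317 m.
ΔN = Δφ × 111317 = 111.3 m; ΔE = Δλ × 111317 × cos(27.4634°) = +0.0008 × 111317 × 0.887306 = 79.0 m.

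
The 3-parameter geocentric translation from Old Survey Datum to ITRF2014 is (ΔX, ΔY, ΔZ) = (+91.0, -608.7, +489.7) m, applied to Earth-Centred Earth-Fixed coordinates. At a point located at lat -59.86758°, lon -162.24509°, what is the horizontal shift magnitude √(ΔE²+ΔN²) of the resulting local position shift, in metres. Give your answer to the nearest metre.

692 m

The local east axis at (φ, λ) is (−sin λ, cos λ, 0), so ΔE = −sin(-162.24509°)·91.0 + cos(-162.24509°)·(-608.7) = 607.46 m.
The local north axis is (−sin φ cos λ, −sin φ sin λ, cos φ), giving ΔN = -74.954 + 160.537 + 245.829 = 331.41 m.
Horizontal magnitude = √(ΔE² + ΔN²) = √(607.46² + 331.41²) = 691.98 m.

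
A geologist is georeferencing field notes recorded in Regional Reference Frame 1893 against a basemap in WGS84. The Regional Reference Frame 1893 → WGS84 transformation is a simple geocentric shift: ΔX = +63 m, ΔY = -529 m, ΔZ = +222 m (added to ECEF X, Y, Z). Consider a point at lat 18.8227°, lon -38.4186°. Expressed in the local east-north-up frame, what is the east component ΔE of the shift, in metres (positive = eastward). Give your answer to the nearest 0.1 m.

The local east axis at (φ, λ) is (−sin λ, cos λ, 0), so ΔE = −sin(-38.4186°)·63 + cos(-38.4186°)·(-529) = -375.32 m.

ΔE = -375.3 m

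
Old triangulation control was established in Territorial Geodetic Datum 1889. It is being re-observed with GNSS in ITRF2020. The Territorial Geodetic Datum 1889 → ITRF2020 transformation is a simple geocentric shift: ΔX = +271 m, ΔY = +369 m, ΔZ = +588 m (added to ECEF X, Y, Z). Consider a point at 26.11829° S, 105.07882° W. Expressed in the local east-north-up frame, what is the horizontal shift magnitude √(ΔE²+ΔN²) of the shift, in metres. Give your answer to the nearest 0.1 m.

At φ = -26.11829°, λ = -105.07882°: sin φ = -0.440226, cos φ = 0.897887, sin λ = -0.965569, cos λ = -0.260148.
ΔE = −sin λ·ΔX + cos λ·ΔY = −(-0.965569)·(271) + (-0.260148)·(369) = 165.67 m.
ΔN = −sin φ cos λ·ΔX − sin φ sin λ·ΔY + cos φ·ΔZ = −(-0.440226)(-0.260148)(271) − (-0.440226)(-0.965569)(369) + (0.897887)(588) = 340.07 m.
Horizontal magnitude = √(ΔE² + ΔN²) = √(165.67² + 340.07²) = 378.28 m.

378.3 m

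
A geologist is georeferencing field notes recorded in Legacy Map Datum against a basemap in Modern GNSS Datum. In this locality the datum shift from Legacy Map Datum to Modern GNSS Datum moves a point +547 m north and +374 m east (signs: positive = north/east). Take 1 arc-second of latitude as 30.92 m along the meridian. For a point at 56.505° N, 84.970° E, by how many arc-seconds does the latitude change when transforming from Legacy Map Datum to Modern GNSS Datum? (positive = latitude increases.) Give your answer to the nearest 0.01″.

1″ of latitude = 30.92 m, so Δφ = 547.0 / 30.92 = 17.691″.

Δφ = 17.69″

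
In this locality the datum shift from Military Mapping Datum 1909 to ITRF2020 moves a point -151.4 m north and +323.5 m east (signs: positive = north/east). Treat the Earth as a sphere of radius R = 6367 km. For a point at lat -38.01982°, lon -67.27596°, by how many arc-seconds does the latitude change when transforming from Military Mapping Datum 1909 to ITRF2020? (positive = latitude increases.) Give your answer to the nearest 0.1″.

Δφ = -4.9″

On a sphere of radius R, 1 rad of latitude = R, so Δφ = ΔN / R = -151.4 / 6367000 = -2.3779e-05 rad = -4.905″.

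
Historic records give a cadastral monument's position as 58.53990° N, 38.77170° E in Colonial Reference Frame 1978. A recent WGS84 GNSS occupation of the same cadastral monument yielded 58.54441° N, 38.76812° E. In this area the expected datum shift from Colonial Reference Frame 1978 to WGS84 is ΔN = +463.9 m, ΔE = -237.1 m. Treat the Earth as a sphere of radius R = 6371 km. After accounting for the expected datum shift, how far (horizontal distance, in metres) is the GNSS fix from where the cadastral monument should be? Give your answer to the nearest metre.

48 m

Observed coordinate differences: Δφ = +0.00451°, Δλ = -0.00358°.
Converting to metres (1° lat = 111195 m, cos φ = 0.521905): observed ΔN = 501.5 m, observed ΔE = -207.8 m.
Subtracting the expected shift leaves a residual of 501.5 − (463.9) = 37.6 m north and -207.8 − (-237.1) = 29.3 m east.
Residual distance = √(37.6² + 29.3²) = 47.7 m.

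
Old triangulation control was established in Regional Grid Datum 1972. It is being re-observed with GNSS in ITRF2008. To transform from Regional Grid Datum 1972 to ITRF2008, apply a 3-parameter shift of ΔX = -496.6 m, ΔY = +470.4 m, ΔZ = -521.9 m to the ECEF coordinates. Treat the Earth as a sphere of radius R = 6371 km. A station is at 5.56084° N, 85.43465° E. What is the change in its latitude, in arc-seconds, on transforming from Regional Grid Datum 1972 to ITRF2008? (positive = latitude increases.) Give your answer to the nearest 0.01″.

Δφ = -18.16″

sin φ = 0.096903, cos φ = 0.995294, sin λ = 0.996827, cos λ = 0.079596.
North component: ΔN = −sin φ cos λ·ΔX − sin φ sin λ·ΔY + cos φ·ΔZ = −(0.096903)(0.079596)(-496.6) − (0.096903)(0.996827)(470.4) + (0.995294)(-521.9) = -561.05 m.
1° of latitude spans πR/180 = 111195 m, so Δφ = -561.05 / 111195 × 3600 = -18.164″.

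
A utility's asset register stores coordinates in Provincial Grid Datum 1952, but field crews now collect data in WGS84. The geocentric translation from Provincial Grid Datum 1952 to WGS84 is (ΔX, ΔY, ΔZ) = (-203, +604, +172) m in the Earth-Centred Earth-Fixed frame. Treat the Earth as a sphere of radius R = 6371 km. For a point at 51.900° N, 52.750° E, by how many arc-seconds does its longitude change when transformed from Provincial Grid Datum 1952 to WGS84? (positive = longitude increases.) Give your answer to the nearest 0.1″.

Δλ = 27.7″

sin φ = 0.786935, cos φ = 0.617036, sin λ = 0.796002, cos λ = 0.605294.
East component: ΔE = −sin λ·ΔX + cos λ·ΔY = −(0.796002)(-203) + (0.605294)(604) = 527.19 m.
1° of latitude spans πR/180 = 111195 m; at latitude φ, 1° of longitude spans that × cos φ = 68611.3 m, so Δλ = 527.19 / 68611.3 × 3600 = 27.661″.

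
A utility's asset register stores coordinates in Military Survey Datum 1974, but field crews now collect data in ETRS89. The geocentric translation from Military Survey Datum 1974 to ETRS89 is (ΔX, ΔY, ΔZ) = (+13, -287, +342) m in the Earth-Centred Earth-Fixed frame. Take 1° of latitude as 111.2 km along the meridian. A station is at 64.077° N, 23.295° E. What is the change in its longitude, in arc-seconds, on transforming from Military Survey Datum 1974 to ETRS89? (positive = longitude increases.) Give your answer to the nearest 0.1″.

Δλ = -19.9″

sin φ = 0.899382, cos φ = 0.437163, sin λ = 0.395465, cos λ = 0.918481.
East component: ΔE = −sin λ·ΔX + cos λ·ΔY = −(0.395465)(13) + (0.918481)(-287) = -268.75 m.
1° of latitude spans 111200 m; at latitude φ, 1° of longitude spans that × cos φ = 48612.5 m, so Δλ = -268.75 / 48612.5 × 3600 = -19.902″.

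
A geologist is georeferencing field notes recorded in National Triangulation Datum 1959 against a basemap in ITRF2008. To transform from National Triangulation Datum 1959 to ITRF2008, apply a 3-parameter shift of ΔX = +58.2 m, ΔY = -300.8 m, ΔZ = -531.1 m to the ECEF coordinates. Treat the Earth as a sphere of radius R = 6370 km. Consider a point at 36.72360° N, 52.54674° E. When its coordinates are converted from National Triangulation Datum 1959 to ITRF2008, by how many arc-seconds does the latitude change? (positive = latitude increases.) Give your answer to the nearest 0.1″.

sin φ = 0.597955, cos φ = 0.801529, sin λ = 0.793850, cos λ = 0.608114.
North component: ΔN = −sin φ cos λ·ΔX − sin φ sin λ·ΔY + cos φ·ΔZ = −(0.597955)(0.608114)(58.2) − (0.597955)(0.793850)(-300.8) + (0.801529)(-531.1) = -304.07 m.
1° of latitude spans πR/180 = 111177 m, so Δφ = -304.07 / 111177 × 3600 = -9.846″.

Δφ = -9.8″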